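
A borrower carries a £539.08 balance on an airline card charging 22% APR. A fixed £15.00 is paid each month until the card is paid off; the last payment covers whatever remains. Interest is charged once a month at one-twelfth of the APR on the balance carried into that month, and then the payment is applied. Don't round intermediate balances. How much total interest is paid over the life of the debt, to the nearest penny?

£348.94

Monthly rate r = 22%/12 = 1.83333% = 0.0183333.
Payoff takes n = ⌈−ln(1 − rB₀/P)/ln(1+r)⌉ = ⌈59.200⌉ = 60 payments; the last is £3.02.
Total paid = 59·£15.00 + £3.02 = £888.02.
Total interest = total paid − principal = £888.02 − £539.08 = £348.94.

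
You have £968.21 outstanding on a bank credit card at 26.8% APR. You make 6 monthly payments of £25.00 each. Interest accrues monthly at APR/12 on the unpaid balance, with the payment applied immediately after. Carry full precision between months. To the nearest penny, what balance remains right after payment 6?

£946.78

Monthly rate r = 26.8%/12 = 2.23333% = 0.0223333.
Each month: B ← B·(1+r) − £25.00.
Month 1: interest £21.62; balance after payment £964.83.
Month 2: interest £21.55; balance after payment £961.38.
Month 3: interest £21.47; balance after payment £957.85.
Month 4: interest £21.39; balance after payment £954.24.
Month 5: interest £21.31; balance after payment £950.56.
Month 6: interest £21.23; balance after payment £946.78.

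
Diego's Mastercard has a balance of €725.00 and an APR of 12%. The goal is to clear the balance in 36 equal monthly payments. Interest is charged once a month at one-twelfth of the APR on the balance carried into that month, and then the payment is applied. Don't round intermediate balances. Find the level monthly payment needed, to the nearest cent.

€24.08

Monthly rate r = 12%/12 = 1% = 0.01.
Level-payment amortization: P = B₀·r / (1 − (1+r)^(−n)) = 725.00·0.01 / (1 − 1.01^(−36)).
Denominator 1 − (1+r)^(−36) = 0.30107505.
P = 7.25 / 0.30107505 ≈ 24.08.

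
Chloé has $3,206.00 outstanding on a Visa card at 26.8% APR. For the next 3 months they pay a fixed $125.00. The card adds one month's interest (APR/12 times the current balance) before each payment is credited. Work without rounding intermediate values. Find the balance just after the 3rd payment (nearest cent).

Monthly rate r = 26.8%/12 = 2.23333% = 0.0223333.
Each month: B ← B·(1+r) − $125.00.
Month 1: interest $71.60; balance after payment $3,152.60.
Month 2: interest $70.41; balance after payment $3,098.01.
Month 3: interest $69.19; balance after payment $3,042.20.

$3,042.20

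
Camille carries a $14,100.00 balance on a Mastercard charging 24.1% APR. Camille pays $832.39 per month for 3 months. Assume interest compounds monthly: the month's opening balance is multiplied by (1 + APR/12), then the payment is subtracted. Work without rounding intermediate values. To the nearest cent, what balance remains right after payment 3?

Monthly rate r = 24.1%/12 = 2.00833% = 0.0200833.
Each month: B ← B·(1+r) − $832.39.
Month 1: interest $283.18; balance after payment $13,550.78.
Month 2: interest $272.14; balance after payment $12,990.54.
Month 3: interest $260.89; balance after payment $12,419.04.

$12,419.04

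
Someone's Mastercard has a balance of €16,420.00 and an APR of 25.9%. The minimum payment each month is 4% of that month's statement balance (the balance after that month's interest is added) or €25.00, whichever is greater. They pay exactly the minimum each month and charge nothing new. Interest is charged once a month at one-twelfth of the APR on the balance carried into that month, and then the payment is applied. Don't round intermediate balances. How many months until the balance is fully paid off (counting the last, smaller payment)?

205 months

Monthly rate r = 25.9%/12 = 2.15833% = 0.0215833.
While 4% of the post-interest balance exceeds €25.00, each month B ← (B·(1+r))·(1 − 0.04), i.e. B shrinks by the factor (1+r)·0.96 = 0.98072.
This holds for months 1–169. Entering month 170 the balance is €611.62; 4% of the post-interest balance is now below €25.00, so the flat €25.00 minimum applies from here.
From month 170 a fixed €25.00 at rate r clears €611.62 in 36 more payments. Total: 169 + 36 = 205 months.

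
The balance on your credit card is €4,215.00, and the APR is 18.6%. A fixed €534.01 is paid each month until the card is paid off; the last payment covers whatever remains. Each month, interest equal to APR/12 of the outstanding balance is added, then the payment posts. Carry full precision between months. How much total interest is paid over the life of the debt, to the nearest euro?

€317

Monthly rate r = 18.6%/12 = 1.55% = 0.0155.
Payoff takes n = ⌈−ln(1 − rB₀/P)/ln(1+r)⌉ = ⌈8.484⌉ = 9 payments; the last is €259.71.
Total paid = 8·€534.01 + €259.71 = €4,531.79.
Total interest = total paid − principal = €4,531.79 − €4,215.00 = €316.79.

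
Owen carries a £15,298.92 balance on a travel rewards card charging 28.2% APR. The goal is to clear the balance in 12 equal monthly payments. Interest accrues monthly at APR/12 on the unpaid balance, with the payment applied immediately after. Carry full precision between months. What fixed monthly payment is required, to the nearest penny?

£1,477.93

Monthly rate r = 28.2%/12 = 2.35% = 0.0235.
Level-payment amortization: P = B₀·r / (1 − (1+r)^(−n)) = 15298.92·0.0235 / (1 − 1.0235^(−12)).
Denominator 1 − (1+r)^(−12) = 0.243261489.
P = 359.525 / 0.243261489 ≈ 1477.93.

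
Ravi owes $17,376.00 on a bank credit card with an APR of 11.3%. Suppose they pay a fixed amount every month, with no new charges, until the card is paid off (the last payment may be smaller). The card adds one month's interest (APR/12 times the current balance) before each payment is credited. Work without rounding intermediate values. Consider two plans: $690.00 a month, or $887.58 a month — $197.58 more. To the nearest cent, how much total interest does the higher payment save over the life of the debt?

$629.66

Monthly rate r = 11.3%/12 = 0.941667% = 0.00941667.
At $690.00/mo: n = ⌈−ln(1 − rB₀/P)/ln(1+r)⌉ = 29 payments (last $607.17); total interest = total paid − $17,376.00 = $2,551.17.
At $887.58/mo: 22 payments (last $658.33); total interest $1,921.51.
Interest saved = $2,551.17 − $1,921.51 = $629.66.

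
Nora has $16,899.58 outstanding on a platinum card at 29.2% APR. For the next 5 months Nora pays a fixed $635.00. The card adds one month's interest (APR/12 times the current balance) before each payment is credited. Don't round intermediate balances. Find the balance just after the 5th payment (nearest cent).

$15,724.90

Monthly rate r = 29.2%/12 = 2.43333% = 0.0243333.
Each month: B ← B·(1+r) − $635.00.
Month 1: interest $411.22; balance after payment $16,675.80.
Month 2: interest $405.78; balance after payment $16,446.58.
Month 3: interest $400.20; balance after payment $16,211.78.
Month 4: interest $394.49; balance after payment $15,971.27.
Month 5: interest $388.63; balance after payment $15,724.90.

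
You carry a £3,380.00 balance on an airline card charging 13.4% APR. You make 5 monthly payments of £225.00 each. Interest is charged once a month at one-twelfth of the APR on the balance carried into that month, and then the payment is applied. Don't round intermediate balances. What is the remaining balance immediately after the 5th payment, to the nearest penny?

£2,422.57

Monthly rate r = 13.4%/12 = 1.11667% = 0.0111667.
Each month: B ← B·(1+r) − £225.00.
Month 1: interest £37.74; balance after payment £3,192.74.
Month 2: interest £35.65; balance after payment £3,003.40.
Month 3: interest £33.54; balance after payment £2,811.93.
Month 4: interest £31.40; balance after payment £2,618.33.
Month 5: interest £29.24; balance after payment £2,422.57.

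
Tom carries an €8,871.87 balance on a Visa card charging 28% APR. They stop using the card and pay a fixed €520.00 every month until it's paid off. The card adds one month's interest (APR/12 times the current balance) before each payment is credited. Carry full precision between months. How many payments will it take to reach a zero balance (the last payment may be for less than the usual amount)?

23 months

Monthly rate r = 28%/12 = 2.33333% = 0.0233333.
Recurrence: B ← B·(1+r) − €520.00.
Month 1: interest €207.01; balance after payment €8,558.88.
Month 2: interest €199.71; balance after payment €8,238.59.
Closed form: n = −ln(1 − rB₀/P)/ln(1+r) = −ln(0.6019)/ln(1.02333) ≈ 22.010, so the balance reaches zero during payment 23.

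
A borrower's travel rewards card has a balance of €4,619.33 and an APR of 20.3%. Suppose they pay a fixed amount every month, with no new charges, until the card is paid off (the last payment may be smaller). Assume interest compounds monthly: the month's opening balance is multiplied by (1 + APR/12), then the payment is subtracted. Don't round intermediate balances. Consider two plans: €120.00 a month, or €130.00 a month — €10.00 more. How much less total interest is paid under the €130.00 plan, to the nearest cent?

€412.05

Monthly rate r = 20.3%/12 = 1.69167% = 0.0169167.
At €120.00/mo: n = ⌈−ln(1 − rB₀/P)/ln(1+r)⌉ = 63 payments (last €94.51); total interest = total paid − €4,619.33 = €2,915.18.
At €130.00/mo: 55 payments (last €102.46); total interest €2,503.13.
Interest saved = €2,915.18 − €2,503.13 = €412.05.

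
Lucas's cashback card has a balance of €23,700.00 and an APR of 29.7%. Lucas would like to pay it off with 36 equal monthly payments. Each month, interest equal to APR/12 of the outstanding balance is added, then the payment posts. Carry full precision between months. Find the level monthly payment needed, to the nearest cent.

€1,002.21

Monthly rate r = 29.7%/12 = 2.475% = 0.02475.
Level-payment amortization: P = B₀·r / (1 − (1+r)^(−n)) = 23700.00·0.02475 / (1 − 1.02475^(−36)).
Denominator 1 − (1+r)^(−36) = 0.585280336.
P = 586.575 / 0.585280336 ≈ 1002.21.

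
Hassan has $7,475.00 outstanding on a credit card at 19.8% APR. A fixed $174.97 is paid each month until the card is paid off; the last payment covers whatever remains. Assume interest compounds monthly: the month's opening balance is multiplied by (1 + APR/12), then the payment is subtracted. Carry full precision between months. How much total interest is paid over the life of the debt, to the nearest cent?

Monthly rate r = 19.8%/12 = 1.65% = 0.0165.
Payoff takes n = ⌈−ln(1 − rB₀/P)/ln(1+r)⌉ = ⌈74.576⌉ = 75 payments; the last is $101.14.
Total paid = 74·$174.97 + $101.14 = $13,048.92.
Total interest = total paid − principal = $13,048.92 − $7,475.00 = $5,573.92.

$5,573.92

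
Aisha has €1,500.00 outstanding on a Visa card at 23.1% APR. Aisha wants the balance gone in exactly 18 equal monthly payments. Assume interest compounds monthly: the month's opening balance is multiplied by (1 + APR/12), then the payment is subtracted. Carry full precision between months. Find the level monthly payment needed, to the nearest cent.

Monthly rate r = 23.1%/12 = 1.925% = 0.01925.
Level-payment amortization: P = B₀·r / (1 − (1+r)^(−n)) = 1500.00·0.01925 / (1 − 1.01925^(−18)).
Denominator 1 − (1+r)^(−18) = 0.29050876.
P = 28.875 / 0.29050876 ≈ 99.39.

€99.39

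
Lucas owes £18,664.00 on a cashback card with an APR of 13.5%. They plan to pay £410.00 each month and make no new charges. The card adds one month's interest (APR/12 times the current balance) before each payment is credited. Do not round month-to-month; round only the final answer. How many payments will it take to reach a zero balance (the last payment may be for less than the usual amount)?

Monthly rate r = 13.5%/12 = 1.125% = 0.01125.
Recurrence: B ← B·(1+r) − £410.00.
Month 1: interest £209.97; balance after payment £18,463.97.
Month 2: interest £207.72; balance after payment £18,261.69.
Closed form: n = −ln(1 − rB₀/P)/ln(1+r) = −ln(0.48788)/ln(1.01125) ≈ 64.153, so the balance reaches zero during payment 65.

65 months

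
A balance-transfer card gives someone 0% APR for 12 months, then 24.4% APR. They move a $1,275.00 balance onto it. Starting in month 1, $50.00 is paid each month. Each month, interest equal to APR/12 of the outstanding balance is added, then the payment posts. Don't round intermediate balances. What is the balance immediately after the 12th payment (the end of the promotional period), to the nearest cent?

Promo months 1–12 at r₀ = 0%/12 = 0; months 13+ at r₁ = 24.4%/12 = 0.0203333.
After month 12 (no interest yet): B = $1,275.00 − 12·$50.00 = $675.00.

$675.00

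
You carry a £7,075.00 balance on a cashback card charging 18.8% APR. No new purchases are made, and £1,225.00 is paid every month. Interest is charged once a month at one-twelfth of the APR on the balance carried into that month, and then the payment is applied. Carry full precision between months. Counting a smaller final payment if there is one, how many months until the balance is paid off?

Monthly rate r = 18.8%/12 = 1.56667% = 0.0156667.
Recurrence: B ← B·(1+r) − £1,225.00.
Month 1: interest £110.84; balance after payment £5,960.84.
Month 2: interest £93.39; balance after payment £4,829.23.
Closed form: n = −ln(1 − rB₀/P)/ln(1+r) = −ln(0.90952)/ln(1.01567) ≈ 6.101, so the balance reaches zero during payment 7.

7 months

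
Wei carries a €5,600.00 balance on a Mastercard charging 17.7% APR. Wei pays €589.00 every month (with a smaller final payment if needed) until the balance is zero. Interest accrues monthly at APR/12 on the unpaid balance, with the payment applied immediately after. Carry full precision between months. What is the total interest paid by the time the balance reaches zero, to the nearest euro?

€479

Monthly rate r = 17.7%/12 = 1.475% = 0.01475.
Payoff takes n = ⌈−ln(1 − rB₀/P)/ln(1+r)⌉ = ⌈10.319⌉ = 11 payments; the last is €189.06.
Total paid = 10·€589.00 + €189.06 = €6,079.06.
Total interest = total paid − principal = €6,079.06 − €5,600.00 = €479.06.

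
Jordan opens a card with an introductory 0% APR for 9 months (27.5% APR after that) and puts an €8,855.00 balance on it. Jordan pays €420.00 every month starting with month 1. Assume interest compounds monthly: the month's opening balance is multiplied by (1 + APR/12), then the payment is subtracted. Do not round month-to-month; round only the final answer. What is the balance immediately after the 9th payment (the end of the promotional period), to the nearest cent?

Promo months 1–9 at r₀ = 0%/12 = 0; months 10+ at r₁ = 27.5%/12 = 0.0229167.
After month 9 (no interest yet): B = €8,855.00 − 9·€420.00 = €5,075.00.

€5,075.00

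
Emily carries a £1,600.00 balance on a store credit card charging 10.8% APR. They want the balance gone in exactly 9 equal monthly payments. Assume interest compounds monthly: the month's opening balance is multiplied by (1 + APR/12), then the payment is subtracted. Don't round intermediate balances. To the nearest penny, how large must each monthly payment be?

£185.87

Monthly rate r = 10.8%/12 = 0.9% = 0.009.
Level-payment amortization: P = B₀·r / (1 − (1+r)^(−n)) = 1600.00·0.009 / (1 − 1.009^(−9)).
Denominator 1 − (1+r)^(−9) = 0.0774721117.
P = 14.4 / 0.0774721117 ≈ 185.87.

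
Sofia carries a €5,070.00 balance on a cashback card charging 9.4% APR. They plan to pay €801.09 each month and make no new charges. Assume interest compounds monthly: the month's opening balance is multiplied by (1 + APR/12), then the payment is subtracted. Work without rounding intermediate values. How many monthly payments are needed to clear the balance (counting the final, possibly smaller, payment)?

7 months

Monthly rate r = 9.4%/12 = 0.783333% = 0.00783333.
Recurrence: B ← B·(1+r) − €801.09.
Month 1: interest €39.71; balance after payment €4,308.62.
Month 2: interest €33.75; balance after payment €3,541.29.
Closed form: n = −ln(1 − rB₀/P)/ln(1+r) = −ln(0.95042)/ln(1.00783) ≈ 6.517, so the balance reaches zero during payment 7.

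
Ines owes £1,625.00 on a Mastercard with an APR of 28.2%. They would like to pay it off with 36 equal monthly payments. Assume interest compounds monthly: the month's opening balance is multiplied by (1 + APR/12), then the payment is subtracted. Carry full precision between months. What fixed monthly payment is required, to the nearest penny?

£67.39

Monthly rate r = 28.2%/12 = 2.35% = 0.0235.
Level-payment amortization: P = B₀·r / (1 − (1+r)^(−n)) = 1625.00·0.0235 / (1 − 1.0235^(−36)).
Denominator 1 − (1+r)^(−36) = 0.56665129.
P = 38.1875 / 0.56665129 ≈ 67.39.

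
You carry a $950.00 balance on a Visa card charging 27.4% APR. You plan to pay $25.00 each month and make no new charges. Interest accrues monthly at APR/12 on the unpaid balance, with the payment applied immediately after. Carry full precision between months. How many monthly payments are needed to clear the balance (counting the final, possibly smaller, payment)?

90 payments

Monthly rate r = 27.4%/12 = 2.28333% = 0.0228333.
Recurrence: B ← B·(1+r) − $25.00.
Month 1: interest $21.69; balance after payment $946.69.
Month 2: interest $21.62; balance after payment $943.31.
Closed form: n = −ln(1 − rB₀/P)/ln(1+r) = −ln(0.13233)/ln(1.02283) ≈ 89.581, so the balance reaches zero during payment 90.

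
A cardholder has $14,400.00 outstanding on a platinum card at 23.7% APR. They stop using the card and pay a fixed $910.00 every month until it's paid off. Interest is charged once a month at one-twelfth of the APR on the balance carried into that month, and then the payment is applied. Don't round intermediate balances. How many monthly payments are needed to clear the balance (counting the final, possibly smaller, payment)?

Monthly rate r = 23.7%/12 = 1.975% = 0.01975.
Recurrence: B ← B·(1+r) − $910.00.
Month 1: interest $284.40; balance after payment $13,774.40.
Month 2: interest $272.04; balance after payment $13,136.44.
Closed form: n = −ln(1 − rB₀/P)/ln(1+r) = −ln(0.68747)/ln(1.01975) ≈ 19.161, so the balance reaches zero during payment 20.

20 payments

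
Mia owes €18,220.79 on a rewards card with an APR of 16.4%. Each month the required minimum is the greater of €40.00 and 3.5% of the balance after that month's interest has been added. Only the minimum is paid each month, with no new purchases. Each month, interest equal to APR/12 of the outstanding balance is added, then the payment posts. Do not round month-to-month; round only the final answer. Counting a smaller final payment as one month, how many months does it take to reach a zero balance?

163 months

Monthly rate r = 16.4%/12 = 1.36667% = 0.0136667.
While 3.5% of the post-interest balance exceeds €40.00, each month B ← (B·(1+r))·(1 − 0.035), i.e. B shrinks by the factor (1+r)·0.965 = 0.97819.
This holds for months 1–127. Entering month 128 the balance is €1,107.19; 3.5% of the post-interest balance is now below €40.00, so the flat €40.00 minimum applies from here.
From month 128 a fixed €40.00 at rate r clears €1,107.19 in 36 more payments. Total: 127 + 36 = 163 months.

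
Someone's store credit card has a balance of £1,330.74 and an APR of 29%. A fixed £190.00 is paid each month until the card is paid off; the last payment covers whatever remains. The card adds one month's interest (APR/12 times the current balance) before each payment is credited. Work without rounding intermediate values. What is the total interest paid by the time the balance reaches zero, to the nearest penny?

£145.15

Monthly rate r = 29%/12 = 2.41667% = 0.0241667.
Payoff takes n = ⌈−ln(1 − rB₀/P)/ln(1+r)⌉ = ⌈7.766⌉ = 8 payments; the last is £145.89.
Total paid = 7·£190.00 + £145.89 = £1,475.89.
Total interest = total paid − principal = £1,475.89 − £1,330.74 = £145.15.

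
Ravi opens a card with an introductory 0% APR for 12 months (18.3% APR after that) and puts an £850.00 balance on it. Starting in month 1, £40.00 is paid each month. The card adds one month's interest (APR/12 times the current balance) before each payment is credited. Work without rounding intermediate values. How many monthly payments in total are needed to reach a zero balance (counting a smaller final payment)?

23 payments

Promo months 1–12 at r₀ = 0%/12 = 0; months 13+ at r₁ = 18.3%/12 = 0.01525.
After month 12 (no interest yet): B = £850.00 − 12·£40.00 = £370.00.
Then at r₁ with £40.00/mo: n₂ = −ln(1 − r₁·B/P)/ln(1+r₁) ≈ 10.05 → 11 more payments.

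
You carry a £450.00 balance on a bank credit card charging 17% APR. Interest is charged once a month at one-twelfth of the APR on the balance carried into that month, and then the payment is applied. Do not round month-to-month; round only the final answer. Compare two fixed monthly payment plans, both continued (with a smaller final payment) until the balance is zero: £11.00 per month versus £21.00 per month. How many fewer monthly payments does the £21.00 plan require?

36 fewer payments

Monthly rate r = 17%/12 = 1.41667% = 0.0141667.
At £11.00/mo: n = ⌈−ln(1 − rB₀/P)/ln(1+r)⌉ = 62 payments (last £6.52); total interest = total paid − £450.00 = £227.52.
At £21.00/mo: 26 payments (last £15.12); total interest £90.12.
Payments saved = 62 − 26 = 36.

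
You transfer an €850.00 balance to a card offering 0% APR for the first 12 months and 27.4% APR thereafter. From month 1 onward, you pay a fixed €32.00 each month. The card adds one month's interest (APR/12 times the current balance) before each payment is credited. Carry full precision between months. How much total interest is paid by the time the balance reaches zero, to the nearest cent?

€106.99

Promo months 1–12 at r₀ = 0%/12 = 0; months 13+ at r₁ = 27.4%/12 = 0.0228333.
After month 12 (no interest yet): B = €850.00 − 12·€32.00 = €466.00.
Then at r₁ with €32.00/mo: n₂ = −ln(1 − r₁·B/P)/ln(1+r₁) ≈ 17.90 → 18 more payments.
Total paid = 29·€32.00 + €28.99 = €956.99; interest = €956.99 − €850.00 = €106.99.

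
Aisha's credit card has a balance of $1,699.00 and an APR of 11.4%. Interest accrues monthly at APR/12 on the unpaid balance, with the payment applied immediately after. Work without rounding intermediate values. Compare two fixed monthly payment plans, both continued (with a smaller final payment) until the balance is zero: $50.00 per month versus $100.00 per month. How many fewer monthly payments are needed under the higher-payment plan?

23 fewer payments

Monthly rate r = 11.4%/12 = 0.95% = 0.0095.
At $50.00/mo: n = ⌈−ln(1 − rB₀/P)/ln(1+r)⌉ = 42 payments (last $11.37); total interest = total paid − $1,699.00 = $362.37.
At $100.00/mo: 19 payments (last $61.82); total interest $162.82.
Payments saved = 42 − 19 = 23.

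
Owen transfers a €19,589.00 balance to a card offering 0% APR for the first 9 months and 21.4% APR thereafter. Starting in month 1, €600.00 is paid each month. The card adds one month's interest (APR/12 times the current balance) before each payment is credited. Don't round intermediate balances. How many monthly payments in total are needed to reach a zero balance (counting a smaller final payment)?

40 payments

Promo months 1–9 at r₀ = 0%/12 = 0; months 10+ at r₁ = 21.4%/12 = 0.0178333.
After month 9 (no interest yet): B = €19,589.00 − 9·€600.00 = €14,189.00.
Then at r₁ with €600.00/mo: n₂ = −ln(1 − r₁·B/P)/ln(1+r₁) ≈ 30.99 → 31 more payments.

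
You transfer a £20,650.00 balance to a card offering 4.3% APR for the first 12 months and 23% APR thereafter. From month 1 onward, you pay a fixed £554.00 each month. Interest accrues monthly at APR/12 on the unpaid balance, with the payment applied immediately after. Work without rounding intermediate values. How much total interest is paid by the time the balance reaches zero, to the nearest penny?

Promo months 1–12 at r₀ = 4.3%/12 = 0.00358333; months 13+ at r₁ = 23%/12 = 0.0191667.
After month 12: iterate B ← B·(1+r₀) − £554.00 for 12 months → £14,775.06.
Then at r₁ with £554.00/mo: n₂ = −ln(1 − r₁·B/P)/ln(1+r₁) ≈ 37.70 → 38 more payments.
Total paid = 49·£554.00 + £388.80 = £27,534.80; interest = £27,534.80 − £20,650.00 = £6,884.80.

£6,884.80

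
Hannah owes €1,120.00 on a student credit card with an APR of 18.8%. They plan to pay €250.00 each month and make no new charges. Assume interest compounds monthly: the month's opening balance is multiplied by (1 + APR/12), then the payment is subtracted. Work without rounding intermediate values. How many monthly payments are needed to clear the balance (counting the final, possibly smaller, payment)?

5 payments

Monthly rate r = 18.8%/12 = 1.56667% = 0.0156667.
Recurrence: B ← B·(1+r) − €250.00.
Month 1: interest €17.55; balance after payment €887.55.
Month 2: interest €13.90; balance after payment €651.45.
Month 3: interest €10.21; balance after payment €411.66.
Month 4: interest €6.45; balance after payment €168.11.
Month 5: interest €2.63; balance after payment €0.00.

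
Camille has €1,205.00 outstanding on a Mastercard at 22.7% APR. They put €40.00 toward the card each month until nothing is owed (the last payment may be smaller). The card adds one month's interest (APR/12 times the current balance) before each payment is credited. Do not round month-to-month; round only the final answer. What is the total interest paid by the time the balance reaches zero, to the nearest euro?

€596

Monthly rate r = 22.7%/12 = 1.89167% = 0.0189167.
Payoff takes n = ⌈−ln(1 − rB₀/P)/ln(1+r)⌉ = ⌈45.019⌉ = 46 payments; the last is €0.77.
Total paid = 45·€40.00 + €0.77 = €1,800.77.
Total interest = total paid − principal = €1,800.77 − €1,205.00 = €595.77.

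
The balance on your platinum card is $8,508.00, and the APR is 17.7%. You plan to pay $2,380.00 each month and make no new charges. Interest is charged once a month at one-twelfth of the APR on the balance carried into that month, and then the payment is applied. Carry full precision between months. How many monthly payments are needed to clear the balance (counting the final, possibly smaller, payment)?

4 payments

Monthly rate r = 17.7%/12 = 1.475% = 0.01475.
Recurrence: B ← B·(1+r) − $2,380.00.
Month 1: interest $125.49; balance after payment $6,253.49.
Month 2: interest $92.24; balance after payment $3,965.73.
Month 3: interest $58.49; balance after payment $1,644.23.
Month 4: interest $24.25; balance after payment $0.00.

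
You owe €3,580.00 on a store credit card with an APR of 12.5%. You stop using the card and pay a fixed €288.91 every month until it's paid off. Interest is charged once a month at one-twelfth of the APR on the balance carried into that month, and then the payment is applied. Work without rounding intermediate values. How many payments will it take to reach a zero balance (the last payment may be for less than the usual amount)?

14 payments

Monthly rate r = 12.5%/12 = 1.04167% = 0.0104167.
Recurrence: B ← B·(1+r) − €288.91.
Month 1: interest €37.29; balance after payment €3,328.38.
Month 2: interest €34.67; balance after payment €3,074.14.
Closed form: n = −ln(1 − rB₀/P)/ln(1+r) = −ln(0.87092)/ln(1.01042) ≈ 13.336, so the balance reaches zero during payment 14.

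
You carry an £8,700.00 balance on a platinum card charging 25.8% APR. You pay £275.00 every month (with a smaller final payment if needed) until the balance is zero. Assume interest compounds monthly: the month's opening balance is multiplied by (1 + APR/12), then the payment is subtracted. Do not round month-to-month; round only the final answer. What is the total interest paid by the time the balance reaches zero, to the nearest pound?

£6,038

Monthly rate r = 25.8%/12 = 2.15% = 0.0215.
Payoff takes n = ⌈−ln(1 − rB₀/P)/ln(1+r)⌉ = ⌈53.591⌉ = 54 payments; the last is £163.33.
Total paid = 53·£275.00 + £163.33 = £14,738.33.
Total interest = total paid − principal = £14,738.33 − £8,700.00 = £6,038.33.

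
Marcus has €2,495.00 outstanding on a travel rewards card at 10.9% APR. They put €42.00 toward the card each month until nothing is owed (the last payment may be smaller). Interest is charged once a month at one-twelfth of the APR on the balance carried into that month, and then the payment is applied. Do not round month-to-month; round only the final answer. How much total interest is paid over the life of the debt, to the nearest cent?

€1,107.77

Monthly rate r = 10.9%/12 = 0.908333% = 0.00908333.
Payoff takes n = ⌈−ln(1 − rB₀/P)/ln(1+r)⌉ = ⌈85.779⌉ = 86 payments; the last is €32.77.
Total paid = 85·€42.00 + €32.77 = €3,602.77.
Total interest = total paid − principal = €3,602.77 − €2,495.00 = €1,107.77.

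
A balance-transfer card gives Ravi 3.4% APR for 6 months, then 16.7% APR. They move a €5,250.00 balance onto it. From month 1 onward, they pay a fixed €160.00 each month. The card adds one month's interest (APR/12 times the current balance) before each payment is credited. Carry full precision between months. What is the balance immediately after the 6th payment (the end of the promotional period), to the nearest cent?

€4,373.06

Promo months 1–6 at r₀ = 3.4%/12 = 0.00283333; months 7+ at r₁ = 16.7%/12 = 0.0139167.
After month 6: iterate B ← B·(1+r₀) − €160.00 for 6 months → €4,373.06.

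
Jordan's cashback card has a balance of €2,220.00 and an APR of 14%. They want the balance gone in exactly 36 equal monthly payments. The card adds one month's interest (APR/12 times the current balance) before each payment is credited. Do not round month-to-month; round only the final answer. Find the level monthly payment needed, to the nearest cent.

€75.87

Monthly rate r = 14%/12 = 1.16667% = 0.0116667.
Level-payment amortization: P = B₀·r / (1 − (1+r)^(−n)) = 2220.00·0.0116667 / (1 − 1.01167^(−36)).
Denominator 1 − (1+r)^(−36) = 0.341353884.
P = 25.9 / 0.341353884 ≈ 75.87.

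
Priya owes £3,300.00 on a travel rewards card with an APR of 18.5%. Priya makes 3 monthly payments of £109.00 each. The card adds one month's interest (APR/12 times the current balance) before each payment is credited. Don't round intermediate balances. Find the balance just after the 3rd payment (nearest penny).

£3,122.92

Monthly rate r = 18.5%/12 = 1.54167% = 0.0154167.
Each month: B ← B·(1+r) − £109.00.
Month 1: interest £50.88; balance after payment £3,241.88.
Month 2: interest £49.98; balance after payment £3,182.85.
Month 3: interest £49.07; balance after payment £3,122.92.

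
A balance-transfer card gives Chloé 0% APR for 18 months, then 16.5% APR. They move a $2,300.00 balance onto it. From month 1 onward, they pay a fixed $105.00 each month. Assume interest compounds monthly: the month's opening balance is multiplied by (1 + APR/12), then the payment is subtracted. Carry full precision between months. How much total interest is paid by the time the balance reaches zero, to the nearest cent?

Promo months 1–18 at r₀ = 0%/12 = 0; months 19+ at r₁ = 16.5%/12 = 0.01375.
After month 18 (no interest yet): B = $2,300.00 − 18·$105.00 = $410.00.
Then at r₁ with $105.00/mo: n₂ = −ln(1 − r₁·B/P)/ln(1+r₁) ≈ 4.04 → 5 more payments.
Total paid = 22·$105.00 + $4.34 = $2,314.34; interest = $2,314.34 − $2,300.00 = $14.34.

$14.34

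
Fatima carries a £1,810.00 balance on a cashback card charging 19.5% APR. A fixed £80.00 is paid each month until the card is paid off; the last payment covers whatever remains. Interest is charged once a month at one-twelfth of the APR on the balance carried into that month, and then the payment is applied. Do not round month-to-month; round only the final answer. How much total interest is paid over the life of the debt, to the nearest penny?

Monthly rate r = 19.5%/12 = 1.625% = 0.01625.
Payoff takes n = ⌈−ln(1 − rB₀/P)/ln(1+r)⌉ = ⌈28.433⌉ = 29 payments; the last is £34.80.
Total paid = 28·£80.00 + £34.80 = £2,274.80.
Total interest = total paid − principal = £2,274.80 − £1,810.00 = £464.80.

£464.80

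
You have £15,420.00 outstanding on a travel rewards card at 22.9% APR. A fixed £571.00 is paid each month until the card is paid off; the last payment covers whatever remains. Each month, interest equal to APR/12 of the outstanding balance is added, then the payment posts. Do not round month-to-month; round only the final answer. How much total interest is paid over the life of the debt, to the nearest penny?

Monthly rate r = 22.9%/12 = 1.90833% = 0.0190833.
Payoff takes n = ⌈−ln(1 − rB₀/P)/ln(1+r)⌉ = ⌈38.317⌉ = 39 payments; the last is £182.25.
Total paid = 38·£571.00 + £182.25 = £21,880.25.
Total interest = total paid − principal = £21,880.25 − £15,420.00 = £6,460.25.

£6,460.25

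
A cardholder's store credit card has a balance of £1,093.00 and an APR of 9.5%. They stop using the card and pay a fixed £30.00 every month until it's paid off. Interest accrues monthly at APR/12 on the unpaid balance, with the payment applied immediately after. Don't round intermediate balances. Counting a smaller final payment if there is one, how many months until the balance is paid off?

Monthly rate r = 9.5%/12 = 0.791667% = 0.00791667.
Recurrence: B ← B·(1+r) − £30.00.
Month 1: interest £8.65; balance after payment £1,071.65.
Month 2: interest £8.48; balance after payment £1,050.14.
Closed form: n = −ln(1 − rB₀/P)/ln(1+r) = −ln(0.71157)/ln(1.00792) ≈ 43.153, so the balance reaches zero during payment 44.

44 payments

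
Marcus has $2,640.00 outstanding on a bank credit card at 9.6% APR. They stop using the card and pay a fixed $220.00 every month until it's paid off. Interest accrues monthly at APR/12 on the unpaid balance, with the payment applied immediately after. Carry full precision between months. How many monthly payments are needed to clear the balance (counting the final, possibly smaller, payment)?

13 months

Monthly rate r = 9.6%/12 = 0.8% = 0.008.
Recurrence: B ← B·(1+r) − $220.00.
Month 1: interest $21.12; balance after payment $2,441.12.
Month 2: interest $19.53; balance after payment $2,240.65.
Closed form: n = −ln(1 − rB₀/P)/ln(1+r) = −ln(0.904)/ln(1.008) ≈ 12.666, so the balance reaches zero during payment 13.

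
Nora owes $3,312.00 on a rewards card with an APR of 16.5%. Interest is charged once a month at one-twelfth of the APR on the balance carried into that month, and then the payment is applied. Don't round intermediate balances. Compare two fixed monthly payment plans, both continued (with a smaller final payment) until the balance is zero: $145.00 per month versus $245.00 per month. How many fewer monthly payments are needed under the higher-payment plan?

12 fewer payments

Monthly rate r = 16.5%/12 = 1.375% = 0.01375.
At $145.00/mo: n = ⌈−ln(1 − rB₀/P)/ln(1+r)⌉ = 28 payments (last $87.91); total interest = total paid − $3,312.00 = $690.91.
At $245.00/mo: 16 payments (last $14.44); total interest $377.44.
Payments saved = 28 − 16 = 12.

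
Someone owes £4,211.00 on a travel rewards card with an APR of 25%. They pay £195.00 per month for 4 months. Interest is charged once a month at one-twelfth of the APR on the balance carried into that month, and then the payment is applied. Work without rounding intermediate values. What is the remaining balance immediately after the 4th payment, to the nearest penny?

£3,768.32

Monthly rate r = 25%/12 = 2.08333% = 0.0208333.
Each month: B ← B·(1+r) − £195.00.
Month 1: interest £87.73; balance after payment £4,103.73.
Month 2: interest £85.49; balance after payment £3,994.22.
Month 3: interest £83.21; balance after payment £3,882.44.
Month 4: interest £80.88; balance after payment £3,768.32.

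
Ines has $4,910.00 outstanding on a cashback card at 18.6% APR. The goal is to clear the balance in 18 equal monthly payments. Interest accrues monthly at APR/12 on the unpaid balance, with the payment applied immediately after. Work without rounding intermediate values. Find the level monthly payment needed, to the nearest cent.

Monthly rate r = 18.6%/12 = 1.55% = 0.0155.
Level-payment amortization: P = B₀·r / (1 − (1+r)^(−n)) = 4910.00·0.0155 / (1 − 1.0155^(−18)).
Denominator 1 − (1+r)^(−18) = 0.241839244.
P = 76.105 / 0.241839244 ≈ 314.69.

$314.69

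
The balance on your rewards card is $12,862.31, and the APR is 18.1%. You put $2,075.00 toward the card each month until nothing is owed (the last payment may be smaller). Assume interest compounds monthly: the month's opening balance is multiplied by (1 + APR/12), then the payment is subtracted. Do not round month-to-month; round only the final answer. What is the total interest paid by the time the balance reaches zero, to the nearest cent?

$747.04

Monthly rate r = 18.1%/12 = 1.50833% = 0.0150833.
Payoff takes n = ⌈−ln(1 − rB₀/P)/ln(1+r)⌉ = ⌈6.557⌉ = 7 payments; the last is $1,159.35.
Total paid = 6·$2,075.00 + $1,159.35 = $13,609.35.
Total interest = total paid − principal = $13,609.35 − $12,862.31 = $747.04.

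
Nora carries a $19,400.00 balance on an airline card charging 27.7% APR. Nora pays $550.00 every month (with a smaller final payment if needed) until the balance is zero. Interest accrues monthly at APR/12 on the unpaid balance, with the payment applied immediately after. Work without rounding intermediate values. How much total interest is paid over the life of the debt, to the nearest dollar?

$21,166

Monthly rate r = 27.7%/12 = 2.30833% = 0.0230833.
Payoff takes n = ⌈−ln(1 − rB₀/P)/ln(1+r)⌉ = ⌈73.755⌉ = 74 payments; the last is $416.19.
Total paid = 73·$550.00 + $416.19 = $40,566.19.
Total interest = total paid − principal = $40,566.19 − $19,400.00 = $21,166.19.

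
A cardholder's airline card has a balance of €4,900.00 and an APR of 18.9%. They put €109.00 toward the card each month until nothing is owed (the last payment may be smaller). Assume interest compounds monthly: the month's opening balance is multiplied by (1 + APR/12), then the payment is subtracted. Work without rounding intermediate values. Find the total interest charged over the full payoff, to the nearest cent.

Monthly rate r = 18.9%/12 = 1.575% = 0.01575.
Payoff takes n = ⌈−ln(1 − rB₀/P)/ln(1+r)⌉ = ⌈78.779⌉ = 79 payments; the last is €85.03.
Total paid = 78·€109.00 + €85.03 = €8,587.03.
Total interest = total paid − principal = €8,587.03 − €4,900.00 = €3,687.03.

€3,687.03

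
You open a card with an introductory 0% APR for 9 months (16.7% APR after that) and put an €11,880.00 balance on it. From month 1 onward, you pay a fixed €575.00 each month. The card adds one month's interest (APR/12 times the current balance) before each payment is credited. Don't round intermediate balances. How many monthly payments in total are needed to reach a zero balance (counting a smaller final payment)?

Promo months 1–9 at r₀ = 0%/12 = 0; months 10+ at r₁ = 16.7%/12 = 0.0139167.
After month 9 (no interest yet): B = €11,880.00 − 9·€575.00 = €6,705.00.
Then at r₁ with €575.00/mo: n₂ = −ln(1 − r₁·B/P)/ln(1+r₁) ≈ 12.81 → 13 more payments.

22 months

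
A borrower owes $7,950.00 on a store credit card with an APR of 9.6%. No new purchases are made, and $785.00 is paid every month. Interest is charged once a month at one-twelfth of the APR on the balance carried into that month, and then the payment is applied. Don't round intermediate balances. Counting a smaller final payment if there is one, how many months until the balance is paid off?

Monthly rate r = 9.6%/12 = 0.8% = 0.008.
Recurrence: B ← B·(1+r) − $785.00.
Month 1: interest $63.60; balance after payment $7,228.60.
Month 2: interest $57.83; balance after payment $6,501.43.
Closed form: n = −ln(1 − rB₀/P)/ln(1+r) = −ln(0.91898)/ln(1.008) ≈ 10.603, so the balance reaches zero during payment 11.

11 payments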